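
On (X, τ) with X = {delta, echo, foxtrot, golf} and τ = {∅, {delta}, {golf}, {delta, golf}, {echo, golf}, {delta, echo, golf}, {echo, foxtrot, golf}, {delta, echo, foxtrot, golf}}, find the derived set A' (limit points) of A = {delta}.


A' = ∅

For each x ∈ X, list the open sets U ∈ τ with x ∈ U, then check whether U ∩ (A ∖ {x}) ≠ ∅ for every such U.
  x = delta: open {delta} ∋ x has {delta} ∩ (A ∖ {delta}) = ∅, so x is NOT a limit point.
  x = echo: open {echo, golf} ∋ x has {echo, golf} ∩ (A ∖ {echo}) = ∅, so x is NOT a limit point.
  x = foxtrot: open {echo, foxtrot, golf} ∋ x has {echo, foxtrot, golf} ∩ (A ∖ {foxtrot}) = ∅, so x is NOT a limit point.
  x = golf: open {golf} ∋ x has {golf} ∩ (A ∖ {golf}) = ∅, so x is NOT a limit point.
Collecting: A' = ∅.


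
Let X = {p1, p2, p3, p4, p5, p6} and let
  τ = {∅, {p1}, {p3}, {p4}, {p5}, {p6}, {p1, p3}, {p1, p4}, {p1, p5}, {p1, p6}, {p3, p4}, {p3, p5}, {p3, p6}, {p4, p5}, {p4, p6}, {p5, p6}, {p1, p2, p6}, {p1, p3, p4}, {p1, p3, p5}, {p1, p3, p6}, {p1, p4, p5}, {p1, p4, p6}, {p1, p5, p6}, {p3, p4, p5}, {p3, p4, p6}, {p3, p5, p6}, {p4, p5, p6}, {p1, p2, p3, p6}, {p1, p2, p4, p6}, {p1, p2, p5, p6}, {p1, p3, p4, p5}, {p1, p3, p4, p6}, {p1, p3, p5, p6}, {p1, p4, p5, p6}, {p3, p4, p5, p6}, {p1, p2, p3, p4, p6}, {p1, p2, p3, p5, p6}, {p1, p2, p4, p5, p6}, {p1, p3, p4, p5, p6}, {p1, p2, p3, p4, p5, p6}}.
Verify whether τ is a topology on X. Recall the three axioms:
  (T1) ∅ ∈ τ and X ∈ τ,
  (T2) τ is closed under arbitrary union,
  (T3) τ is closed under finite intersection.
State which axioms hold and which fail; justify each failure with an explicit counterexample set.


τ IS a topology on X.

Axiom (T1): ∅ ∈ τ? Yes; X ∈ τ? Yes.
Axiom (T2/T3): check pairwise unions and intersections of members of τ.
All pairwise intersections and unions checked — each lies in τ. Therefore τ satisfies (T1), (T2), (T3): it IS a topology on X.


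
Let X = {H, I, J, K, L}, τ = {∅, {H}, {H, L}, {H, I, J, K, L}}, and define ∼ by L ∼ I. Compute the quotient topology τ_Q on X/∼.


X/∼ = {[H], [I=L], [J], [K]}; |τ_Q| = 3.

Equivalence classes: [H], [I=L], [J], [K].
Quotient map π: X → X/∼ sends H ↦ [H], I ↦ [I=L], J ↦ [J], K ↦ [K], L ↦ [I=L].
For each subset V ⊆ X/∼, compute π^{-1}(V) ⊆ X and check whether π^{-1}(V) ∈ τ. V is open in τ_Q iff π^{-1}(V) ∈ τ.
  V = {}: π^{-1}(V) = ∅ ∈ τ ✓.
  V = {[H]}: π^{-1}(V) = {H} ∈ τ ✓.
  V = {[I=L]}: π^{-1}(V) = {I, L} ∉ τ ✗.
  V = {[H], [I=L]}: π^{-1}(V) = {H, I, L} ∉ τ ✗.
  V = {[J]}: π^{-1}(V) = {J} ∉ τ ✗.
  V = {[H], [J]}: π^{-1}(V) = {H, J} ∉ τ ✗.
  V = {[I=L], [J]}: π^{-1}(V) = {I, J, L} ∉ τ ✗.
  V = {[H], [I=L], [J]}: π^{-1}(V) = {H, I, J, L} ∉ τ ✗.
  V = {[K]}: π^{-1}(V) = {K} ∉ τ ✗.
  V = {[H], [K]}: π^{-1}(V) = {H, K} ∉ τ ✗.
  V = {[I=L], [K]}: π^{-1}(V) = {I, K, L} ∉ τ ✗.
  V = {[H], [I=L], [K]}: π^{-1}(V) = {H, I, K, L} ∉ τ ✗.
  V = {[J], [K]}: π^{-1}(V) = {J, K} ∉ τ ✗.
  V = {[H], [J], [K]}: π^{-1}(V) = {H, J, K} ∉ τ ✗.
  V = {[I=L], [J], [K]}: π^{-1}(V) = {I, J, K, L} ∉ τ ✗.
  V = {[H], [I=L], [J], [K]}: π^{-1}(V) = {H, I, J, K, L} ∈ τ ✓.
Open sets in the quotient: τ_Q = {{}, {[H]}, {[H], [I=L], [J], [K]}} (3 elements).


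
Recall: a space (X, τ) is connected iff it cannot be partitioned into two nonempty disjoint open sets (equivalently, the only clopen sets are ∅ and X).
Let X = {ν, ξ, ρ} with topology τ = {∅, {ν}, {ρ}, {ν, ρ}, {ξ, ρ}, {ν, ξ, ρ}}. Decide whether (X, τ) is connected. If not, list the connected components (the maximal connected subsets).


(X, τ) is disconnected; components = [{ν}, {ξ, ρ}].

Find clopen sets (U ∈ τ with X ∖ U ∈ τ):
  U = ∅, X ∖ U = {ν, ξ, ρ} — both open, so U is clopen.
  U = {ν}, X ∖ U = {ξ, ρ} — both open, so U is clopen.
  U = {ξ, ρ}, X ∖ U = {ν} — both open, so U is clopen.
  U = {ν, ξ, ρ}, X ∖ U = ∅ — both open, so U is clopen.
Nontrivial clopen(s) exist: e.g. {ξ, ρ}. So (X, τ) is disconnected.
Compute connected components by grouping points that agree on all clopens:
  component: {ν}
  component: {ξ, ρ}


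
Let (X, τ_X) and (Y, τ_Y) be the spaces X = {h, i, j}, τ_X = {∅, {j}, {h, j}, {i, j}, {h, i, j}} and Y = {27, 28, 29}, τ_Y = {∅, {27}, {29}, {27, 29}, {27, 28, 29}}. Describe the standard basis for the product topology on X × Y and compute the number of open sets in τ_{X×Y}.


Basis B = {∅ × ∅, {j} × {27}, {j} × {29}, {h, j} × {27}, {h, j} × {29}, {i, j} × {27}, {i, j} × {29}, {j} × {27, 29}, {h, i, j} × {27}, {h, i, j} × {29}, {j} × {27, 28, 29}, {h, j} × {27, 29}, {i, j} × {27, 29}, {h, j} × {27, 28, 29}, {h, i, j} × {27, 29}, {i, j} × {27, 28, 29}, {h, i, j} × {27, 28, 29}}; |τ_{X×Y}| = 50.

Enumerate products U × V with U ∈ τ_X, V ∈ τ_Y (deduplicated):
  ∅ × ∅ = {} (∅)
  {j} × {27} = {(j,27)}
  {j} × {29} = {(j,29)}
  {h, j} × {27} = {(h,27), (j,27)}
  {h, j} × {29} = {(h,29), (j,29)}
  {i, j} × {27} = {(i,27), (j,27)}
  {i, j} × {29} = {(i,29), (j,29)}
  {j} × {27, 29} = {(j,27), (j,29)}
  {h, i, j} × {27} = {(h,27), (i,27), (j,27)}
  {h, i, j} × {29} = {(h,29), (i,29), (j,29)}
  {j} × {27, 28, 29} = {(j,27), (j,28), (j,29)}
  {h, j} × {27, 29} = {(h,27), (h,29), (j,27), (j,29)}
  {i, j} × {27, 29} = {(i,27), (i,29), (j,27), (j,29)}
  {h, j} × {27, 28, 29} = {(h,27), (h,28), (h,29), (j,27), (j,28), (j,29)}
  {h, i, j} × {27, 29} = {(h,27), (h,29), (i,27), (i,29), (j,27), (j,29)}
  {i, j} × {27, 28, 29} = {(i,27), (i,28), (i,29), (j,27), (j,28), (j,29)}
  {h, i, j} × {27, 28, 29} = {(h,27), (h,28), (h,29), (i,27), (i,28), (i,29), (j,27), (j,28), (j,29)}
These 17 distinct sets form the basis B.
Close under arbitrary unions to get τ_{X×Y}; counting gives |τ_{X×Y}| = 50.


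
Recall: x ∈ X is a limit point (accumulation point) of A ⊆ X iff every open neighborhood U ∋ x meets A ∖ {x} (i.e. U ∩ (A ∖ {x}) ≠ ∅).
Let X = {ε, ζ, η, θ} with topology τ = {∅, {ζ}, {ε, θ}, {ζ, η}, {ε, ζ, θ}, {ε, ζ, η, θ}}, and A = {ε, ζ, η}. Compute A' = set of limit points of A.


A' = {η, θ}

For each x ∈ X, list the open sets U ∈ τ with x ∈ U, then check whether U ∩ (A ∖ {x}) ≠ ∅ for every such U.
  x = ε: open {ε, θ} ∋ x has {ε, θ} ∩ (A ∖ {ε}) = ∅, so x is NOT a limit point.
  x = ζ: open {ζ} ∋ x has {ζ} ∩ (A ∖ {ζ}) = ∅, so x is NOT a limit point.
  x = η: opens ∋ x are {ζ, η}, {ε, ζ, η, θ}; each meets A ∖ {η}, so x IS a limit point.
  x = θ: opens ∋ x are {ε, θ}, {ε, ζ, θ}, {ε, ζ, η, θ}; each meets A ∖ {θ}, so x IS a limit point.
Collecting: A' = {η, θ}.


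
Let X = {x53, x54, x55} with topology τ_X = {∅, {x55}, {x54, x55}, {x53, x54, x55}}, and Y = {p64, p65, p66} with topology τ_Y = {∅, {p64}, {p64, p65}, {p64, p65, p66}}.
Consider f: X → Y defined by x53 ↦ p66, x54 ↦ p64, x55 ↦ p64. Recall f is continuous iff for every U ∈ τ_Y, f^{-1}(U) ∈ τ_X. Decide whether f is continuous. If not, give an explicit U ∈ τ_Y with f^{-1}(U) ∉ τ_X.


f IS continuous.

Compute f^{-1}(U) for each U ∈ τ_Y:
  U = ∅: f^{-1}(U) = ∅ ∈ τ_X ✓.
  U = {p64}: f^{-1}(U) = {x54, x55} ∈ τ_X ✓.
  U = {p64, p65}: f^{-1}(U) = {x54, x55} ∈ τ_X ✓.
  U = {p64, p65, p66}: f^{-1}(U) = {x53, x54, x55} ∈ τ_X ✓.
Every preimage lies in τ_X, so f IS continuous.


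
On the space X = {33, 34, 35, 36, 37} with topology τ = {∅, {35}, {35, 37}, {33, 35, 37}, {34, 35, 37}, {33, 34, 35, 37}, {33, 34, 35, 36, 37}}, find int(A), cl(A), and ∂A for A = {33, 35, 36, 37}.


int(A) = {33, 35, 37}, cl(A) = {33, 34, 35, 36, 37}, ∂A = {34, 36}.

Closed sets in (X, τ) are complements of opens:
  closed(X, τ) = {∅, {36}, {33, 36}, {34, 36}, {33, 34, 36}, {33, 34, 36, 37}, {33, 34, 35, 36, 37}}.
int(A) = ⋃ {U ∈ τ : U ⊆ A}. Opens contained in A: ∅, {35}, {35, 37}, {33, 35, 37}.
Taking the union of these: int(A) = {33, 35, 37}.
cl(A) = ⋂ {C closed : A ⊆ C}. Closed sets containing A: {33, 34, 35, 36, 37}.
Intersecting these: cl(A) = {33, 34, 35, 36, 37}.
∂A = cl(A) ∖ int(A) = {33, 34, 35, 36, 37} ∖ {33, 35, 37} = {34, 36}.


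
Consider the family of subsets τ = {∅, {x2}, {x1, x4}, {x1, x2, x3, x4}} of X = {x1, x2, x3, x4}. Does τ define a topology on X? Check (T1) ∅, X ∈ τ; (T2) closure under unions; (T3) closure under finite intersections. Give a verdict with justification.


τ is NOT a topology on X.

Axiom (T1): ∅ ∈ τ? Yes; X ∈ τ? Yes.
Axiom (T2/T3): check pairwise unions and intersections of members of τ.
Counterexample for (T2): {x2} ∪ {x1, x4} = {x1, x2, x4} ∉ τ. Therefore τ is NOT a topology.


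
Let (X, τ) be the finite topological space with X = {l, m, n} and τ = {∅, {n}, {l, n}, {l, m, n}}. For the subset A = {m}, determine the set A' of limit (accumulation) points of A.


A' = ∅

For each x ∈ X, list the open sets U ∈ τ with x ∈ U, then check whether U ∩ (A ∖ {x}) ≠ ∅ for every such U.
  x = l: open {l, n} ∋ x has {l, n} ∩ (A ∖ {l}) = ∅, so x is NOT a limit point.
  x = m: open {l, m, n} ∋ x has {l, m, n} ∩ (A ∖ {m}) = ∅, so x is NOT a limit point.
  x = n: open {n} ∋ x has {n} ∩ (A ∖ {n}) = ∅, so x is NOT a limit point.
Collecting: A' = ∅.


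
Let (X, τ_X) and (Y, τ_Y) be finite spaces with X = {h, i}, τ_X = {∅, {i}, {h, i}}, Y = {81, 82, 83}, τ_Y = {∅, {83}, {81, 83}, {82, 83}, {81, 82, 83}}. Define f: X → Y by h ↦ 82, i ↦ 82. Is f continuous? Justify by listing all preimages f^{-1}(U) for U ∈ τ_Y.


f IS continuous.

Compute f^{-1}(U) for each U ∈ τ_Y:
  U = ∅: f^{-1}(U) = ∅ ∈ τ_X ✓.
  U = {83}: f^{-1}(U) = ∅ ∈ τ_X ✓.
  U = {81, 83}: f^{-1}(U) = ∅ ∈ τ_X ✓.
  U = {82, 83}: f^{-1}(U) = {h, i} ∈ τ_X ✓.
  U = {81, 82, 83}: f^{-1}(U) = {h, i} ∈ τ_X ✓.
Every preimage lies in τ_X, so f IS continuous.


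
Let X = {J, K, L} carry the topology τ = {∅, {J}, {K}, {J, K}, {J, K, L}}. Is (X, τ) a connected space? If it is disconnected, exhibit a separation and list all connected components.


(X, τ) is connected.

Find clopen sets (U ∈ τ with X ∖ U ∈ τ):
  U = ∅, X ∖ U = {J, K, L} — both open, so U is clopen.
  U = {J, K, L}, X ∖ U = ∅ — both open, so U is clopen.
Only trivial clopens (∅ and X) exist, so (X, τ) is connected.
Compute connected components by grouping points that agree on all clopens:
  component: {J, K, L}


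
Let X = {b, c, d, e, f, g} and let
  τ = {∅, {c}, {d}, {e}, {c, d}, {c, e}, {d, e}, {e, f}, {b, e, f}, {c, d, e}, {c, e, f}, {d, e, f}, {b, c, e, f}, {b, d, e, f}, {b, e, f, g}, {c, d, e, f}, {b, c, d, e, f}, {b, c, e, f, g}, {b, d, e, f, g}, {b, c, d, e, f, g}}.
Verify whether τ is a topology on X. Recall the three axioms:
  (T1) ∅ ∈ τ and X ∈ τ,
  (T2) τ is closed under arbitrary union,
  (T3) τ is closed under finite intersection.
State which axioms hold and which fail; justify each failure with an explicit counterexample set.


τ IS a topology on X.

Axiom (T1): ∅ ∈ τ? Yes; X ∈ τ? Yes.
Axiom (T2/T3): check pairwise unions and intersections of members of τ.
All pairwise intersections and unions checked — each lies in τ. Therefore τ satisfies (T1), (T2), (T3): it IS a topology on X.


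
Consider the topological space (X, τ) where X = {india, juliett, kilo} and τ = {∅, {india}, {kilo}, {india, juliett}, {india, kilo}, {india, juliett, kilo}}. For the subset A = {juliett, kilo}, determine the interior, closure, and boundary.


int(A) = {kilo}, cl(A) = {juliett, kilo}, ∂A = {juliett}.

Closed sets in (X, τ) are complements of opens:
  closed(X, τ) = {∅, {juliett}, {kilo}, {india, juliett}, {juliett, kilo}, {india, juliett, kilo}}.
int(A) = ⋃ {U ∈ τ : U ⊆ A}. Opens contained in A: ∅, {kilo}.
Taking the union of these: int(A) = {kilo}.
cl(A) = ⋂ {C closed : A ⊆ C}. Closed sets containing A: {juliett, kilo}, {india, juliett, kilo}.
Intersecting these: cl(A) = {juliett, kilo}.
∂A = cl(A) ∖ int(A) = {juliett, kilo} ∖ {kilo} = {juliett}.


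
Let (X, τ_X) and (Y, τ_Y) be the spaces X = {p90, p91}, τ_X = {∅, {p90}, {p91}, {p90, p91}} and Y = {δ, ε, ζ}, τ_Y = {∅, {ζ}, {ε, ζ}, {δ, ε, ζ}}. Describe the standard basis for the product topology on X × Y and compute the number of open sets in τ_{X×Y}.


Basis B = {∅ × ∅, {p90} × {ζ}, {p91} × {ζ}, {p90} × {ε, ζ}, {p90, p91} × {ζ}, {p91} × {ε, ζ}, {p90} × {δ, ε, ζ}, {p91} × {δ, ε, ζ}, {p90, p91} × {ε, ζ}, {p90, p91} × {δ, ε, ζ}}; |τ_{X×Y}| = 16.

Enumerate products U × V with U ∈ τ_X, V ∈ τ_Y (deduplicated):
  ∅ × ∅ = {} (∅)
  {p90} × {ζ} = {(p90,ζ)}
  {p91} × {ζ} = {(p91,ζ)}
  {p90} × {ε, ζ} = {(p90,ε), (p90,ζ)}
  {p90, p91} × {ζ} = {(p90,ζ), (p91,ζ)}
  {p91} × {ε, ζ} = {(p91,ε), (p91,ζ)}
  {p90} × {δ, ε, ζ} = {(p90,δ), (p90,ε), (p90,ζ)}
  {p91} × {δ, ε, ζ} = {(p91,δ), (p91,ε), (p91,ζ)}
  {p90, p91} × {ε, ζ} = {(p90,ε), (p90,ζ), (p91,ε), (p91,ζ)}
  {p90, p91} × {δ, ε, ζ} = {(p90,δ), (p90,ε), (p90,ζ), (p91,δ), (p91,ε), (p91,ζ)}
These 10 distinct sets form the basis B.
Close under arbitrary unions to get τ_{X×Y}; counting gives |τ_{X×Y}| = 16.


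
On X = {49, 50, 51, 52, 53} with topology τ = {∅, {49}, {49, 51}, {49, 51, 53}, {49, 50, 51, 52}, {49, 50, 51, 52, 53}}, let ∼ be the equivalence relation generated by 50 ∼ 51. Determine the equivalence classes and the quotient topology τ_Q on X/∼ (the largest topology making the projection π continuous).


X/∼ = {[49], [50=51], [52], [53]}; |τ_Q| = 4.

Equivalence classes: [49], [50=51], [52], [53].
Quotient map π: X → X/∼ sends 49 ↦ [49], 50 ↦ [50=51], 51 ↦ [50=51], 52 ↦ [52], 53 ↦ [53].
For each subset V ⊆ X/∼, compute π^{-1}(V) ⊆ X and check whether π^{-1}(V) ∈ τ. V is open in τ_Q iff π^{-1}(V) ∈ τ.
  V = {}: π^{-1}(V) = ∅ ∈ τ ✓.
  V = {[49]}: π^{-1}(V) = {49} ∈ τ ✓.
  V = {[50=51]}: π^{-1}(V) = {50, 51} ∉ τ ✗.
  V = {[49], [50=51]}: π^{-1}(V) = {49, 50, 51} ∉ τ ✗.
  V = {[52]}: π^{-1}(V) = {52} ∉ τ ✗.
  V = {[49], [52]}: π^{-1}(V) = {49, 52} ∉ τ ✗.
  V = {[50=51], [52]}: π^{-1}(V) = {50, 51, 52} ∉ τ ✗.
  V = {[49], [50=51], [52]}: π^{-1}(V) = {49, 50, 51, 52} ∈ τ ✓.
  V = {[53]}: π^{-1}(V) = {53} ∉ τ ✗.
  V = {[49], [53]}: π^{-1}(V) = {49, 53} ∉ τ ✗.
  V = {[50=51], [53]}: π^{-1}(V) = {50, 51, 53} ∉ τ ✗.
  V = {[49], [50=51], [53]}: π^{-1}(V) = {49, 50, 51, 53} ∉ τ ✗.
  V = {[52], [53]}: π^{-1}(V) = {52, 53} ∉ τ ✗.
  V = {[49], [52], [53]}: π^{-1}(V) = {49, 52, 53} ∉ τ ✗.
  V = {[50=51], [52], [53]}: π^{-1}(V) = {50, 51, 52, 53} ∉ τ ✗.
  V = {[49], [50=51], [52], [53]}: π^{-1}(V) = {49, 50, 51, 52, 53} ∈ τ ✓.
Open sets in the quotient: τ_Q = {{}, {[49]}, {[49], [50=51], [52]}, {[49], [50=51], [52], [53]}} (4 elements).


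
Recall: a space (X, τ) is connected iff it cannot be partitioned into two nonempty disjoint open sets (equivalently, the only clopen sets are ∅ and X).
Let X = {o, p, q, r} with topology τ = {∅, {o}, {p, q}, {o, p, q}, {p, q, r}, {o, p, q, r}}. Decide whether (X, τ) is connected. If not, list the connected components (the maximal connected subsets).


(X, τ) is disconnected; components = [{o}, {p, q, r}].

Find clopen sets (U ∈ τ with X ∖ U ∈ τ):
  U = ∅, X ∖ U = {o, p, q, r} — both open, so U is clopen.
  U = {o}, X ∖ U = {p, q, r} — both open, so U is clopen.
  U = {p, q, r}, X ∖ U = {o} — both open, so U is clopen.
  U = {o, p, q, r}, X ∖ U = ∅ — both open, so U is clopen.
Nontrivial clopen(s) exist: e.g. {p, q, r}. So (X, τ) is disconnected.
Compute connected components by grouping points that agree on all clopens:
  component: {o}
  component: {p, q, r}


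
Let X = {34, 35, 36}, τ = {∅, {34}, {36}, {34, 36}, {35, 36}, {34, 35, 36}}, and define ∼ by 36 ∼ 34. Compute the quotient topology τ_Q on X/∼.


X/∼ = {[34=36], [35]}; |τ_Q| = 3.

Equivalence classes: [34=36], [35].
Quotient map π: X → X/∼ sends 34 ↦ [34=36], 35 ↦ [35], 36 ↦ [34=36].
For each subset V ⊆ X/∼, compute π^{-1}(V) ⊆ X and check whether π^{-1}(V) ∈ τ. V is open in τ_Q iff π^{-1}(V) ∈ τ.
  V = {}: π^{-1}(V) = ∅ ∈ τ ✓.
  V = {[34=36]}: π^{-1}(V) = {34, 36} ∈ τ ✓.
  V = {[35]}: π^{-1}(V) = {35} ∉ τ ✗.
  V = {[34=36], [35]}: π^{-1}(V) = {34, 35, 36} ∈ τ ✓.
Open sets in the quotient: τ_Q = {{}, {[34=36]}, {[34=36], [35]}} (3 elements).


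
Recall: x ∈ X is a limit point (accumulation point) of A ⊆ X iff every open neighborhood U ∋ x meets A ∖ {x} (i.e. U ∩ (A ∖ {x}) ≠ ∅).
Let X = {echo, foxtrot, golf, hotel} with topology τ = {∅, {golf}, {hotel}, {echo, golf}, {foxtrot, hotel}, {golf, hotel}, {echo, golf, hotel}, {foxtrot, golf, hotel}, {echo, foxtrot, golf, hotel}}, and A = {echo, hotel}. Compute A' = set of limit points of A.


A' = {foxtrot}

For each x ∈ X, list the open sets U ∈ τ with x ∈ U, then check whether U ∩ (A ∖ {x}) ≠ ∅ for every such U.
  x = echo: open {echo, golf} ∋ x has {echo, golf} ∩ (A ∖ {echo}) = ∅, so x is NOT a limit point.
  x = foxtrot: opens ∋ x are {foxtrot, hotel}, {foxtrot, golf, hotel}, {echo, foxtrot, golf, hotel}; each meets A ∖ {foxtrot}, so x IS a limit point.
  x = golf: open {golf} ∋ x has {golf} ∩ (A ∖ {golf}) = ∅, so x is NOT a limit point.
  x = hotel: open {hotel} ∋ x has {hotel} ∩ (A ∖ {hotel}) = ∅, so x is NOT a limit point.
Collecting: A' = {foxtrot}.


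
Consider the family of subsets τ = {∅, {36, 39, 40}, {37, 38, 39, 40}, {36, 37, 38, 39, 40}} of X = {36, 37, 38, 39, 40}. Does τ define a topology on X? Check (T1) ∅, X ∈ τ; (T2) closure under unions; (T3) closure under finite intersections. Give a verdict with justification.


τ is NOT a topology on X.

Axiom (T1): ∅ ∈ τ? Yes; X ∈ τ? Yes.
Axiom (T2/T3): check pairwise unions and intersections of members of τ.
Counterexample for (T3): {36, 39, 40} ∩ {37, 38, 39, 40} = {39, 40} ∉ τ. Therefore τ is NOT a topology.


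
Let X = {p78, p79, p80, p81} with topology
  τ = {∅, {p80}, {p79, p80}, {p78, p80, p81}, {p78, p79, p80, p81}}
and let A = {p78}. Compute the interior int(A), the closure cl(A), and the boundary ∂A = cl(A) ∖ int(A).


int(A) = ∅, cl(A) = {p78, p81}, ∂A = {p78, p81}.

Closed sets in (X, τ) are complements of opens:
  closed(X, τ) = {∅, {p79}, {p78, p81}, {p78, p79, p81}, {p78, p79, p80, p81}}.
int(A) = ⋃ {U ∈ τ : U ⊆ A}. Opens contained in A: ∅.
Taking the union of these: int(A) = ∅.
cl(A) = ⋂ {C closed : A ⊆ C}. Closed sets containing A: {p78, p81}, {p78, p79, p81}, {p78, p79, p80, p81}.
Intersecting these: cl(A) = {p78, p81}.
∂A = cl(A) ∖ int(A) = {p78, p81} ∖ ∅ = {p78, p81}.


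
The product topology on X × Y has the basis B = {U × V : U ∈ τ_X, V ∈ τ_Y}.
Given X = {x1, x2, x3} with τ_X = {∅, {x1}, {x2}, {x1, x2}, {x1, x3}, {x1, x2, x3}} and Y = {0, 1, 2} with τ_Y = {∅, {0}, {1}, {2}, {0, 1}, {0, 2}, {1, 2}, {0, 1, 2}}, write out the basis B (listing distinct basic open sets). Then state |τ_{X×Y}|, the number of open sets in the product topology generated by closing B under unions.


Basis B = {∅ × ∅, {x1} × {0}, {x1} × {1}, {x1} × {2}, {x2} × {0}, {x2} × {1}, {x2} × {2}, {x1} × {0, 1}, {x1} × {0, 2}, {x1, x2} × {0}, {x1, x3} × {0}, {x1} × {1, 2}, {x1, x2} × {1}, {x1, x3} × {1}, {x1, x2} × {2}, {x1, x3} × {2}, {x2} × {0, 1}, {x2} × {0, 2}, {x2} × {1, 2}, {x1} × {0, 1, 2}, {x1, x2, x3} × {0}, {x1, x2, x3} × {1}, {x1, x2, x3} × {2}, {x2} × {0, 1, 2}, {x1, x2} × {0, 1}, {x1, x3} × {0, 1}, {x1, x2} × {0, 2}, {x1, x3} × {0, 2}, {x1, x2} × {1, 2}, {x1, x3} × {1, 2}, {x1, x2} × {0, 1, 2}, {x1, x3} × {0, 1, 2}, {x1, x2, x3} × {0, 1}, {x1, x2, x3} × {0, 2}, {x1, x2, x3} × {1, 2}, {x1, x2, x3} × {0, 1, 2}}; |τ_{X×Y}| = 216.

Enumerate products U × V with U ∈ τ_X, V ∈ τ_Y (deduplicated):
  ∅ × ∅ = {} (∅)
  {x1} × {0} = {(x1,0)}
  {x1} × {1} = {(x1,1)}
  {x1} × {2} = {(x1,2)}
  {x2} × {0} = {(x2,0)}
  {x2} × {1} = {(x2,1)}
  {x2} × {2} = {(x2,2)}
  {x1} × {0, 1} = {(x1,0), (x1,1)}
  {x1} × {0, 2} = {(x1,0), (x1,2)}
  {x1, x2} × {0} = {(x1,0), (x2,0)}
  {x1, x3} × {0} = {(x1,0), (x3,0)}
  {x1} × {1, 2} = {(x1,1), (x1,2)}
  {x1, x2} × {1} = {(x1,1), (x2,1)}
  {x1, x3} × {1} = {(x1,1), (x3,1)}
  {x1, x2} × {2} = {(x1,2), (x2,2)}
  {x1, x3} × {2} = {(x1,2), (x3,2)}
  {x2} × {0, 1} = {(x2,0), (x2,1)}
  {x2} × {0, 2} = {(x2,0), (x2,2)}
  {x2} × {1, 2} = {(x2,1), (x2,2)}
  {x1} × {0, 1, 2} = {(x1,0), (x1,1), (x1,2)}
  {x1, x2, x3} × {0} = {(x1,0), (x2,0), (x3,0)}
  {x1, x2, x3} × {1} = {(x1,1), (x2,1), (x3,1)}
  {x1, x2, x3} × {2} = {(x1,2), (x2,2), (x3,2)}
  {x2} × {0, 1, 2} = {(x2,0), (x2,1), (x2,2)}
  {x1, x2} × {0, 1} = {(x1,0), (x1,1), (x2,0), (x2,1)}
  {x1, x3} × {0, 1} = {(x1,0), (x1,1), (x3,0), (x3,1)}
  {x1, x2} × {0, 2} = {(x1,0), (x1,2), (x2,0), (x2,2)}
  {x1, x3} × {0, 2} = {(x1,0), (x1,2), (x3,0), (x3,2)}
  {x1, x2} × {1, 2} = {(x1,1), (x1,2), (x2,1), (x2,2)}
  {x1, x3} × {1, 2} = {(x1,1), (x1,2), (x3,1), (x3,2)}
  {x1, x2} × {0, 1, 2} = {(x1,0), (x1,1), (x1,2), (x2,0), (x2,1), (x2,2)}
  {x1, x3} × {0, 1, 2} = {(x1,0), (x1,1), (x1,2), (x3,0), (x3,1), (x3,2)}
  {x1, x2, x3} × {0, 1} = {(x1,0), (x1,1), (x2,0), (x2,1), (x3,0), (x3,1)}
  {x1, x2, x3} × {0, 2} = {(x1,0), (x1,2), (x2,0), (x2,2), (x3,0), (x3,2)}
  {x1, x2, x3} × {1, 2} = {(x1,1), (x1,2), (x2,1), (x2,2), (x3,1), (x3,2)}
  {x1, x2, x3} × {0, 1, 2} = {(x1,0), (x1,1), (x1,2), (x2,0), (x2,1), (x2,2), (x3,0), (x3,1), (x3,2)}
These 36 distinct sets form the basis B.
Close under arbitrary unions to get τ_{X×Y}; counting gives |τ_{X×Y}| = 216.


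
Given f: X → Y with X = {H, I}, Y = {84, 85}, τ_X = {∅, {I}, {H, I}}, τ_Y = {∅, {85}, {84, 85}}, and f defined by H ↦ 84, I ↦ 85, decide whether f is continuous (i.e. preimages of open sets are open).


f IS continuous.

Compute f^{-1}(U) for each U ∈ τ_Y:
  U = ∅: f^{-1}(U) = ∅ ∈ τ_X ✓.
  U = {85}: f^{-1}(U) = {I} ∈ τ_X ✓.
  U = {84, 85}: f^{-1}(U) = {H, I} ∈ τ_X ✓.
Every preimage lies in τ_X, so f IS continuous.


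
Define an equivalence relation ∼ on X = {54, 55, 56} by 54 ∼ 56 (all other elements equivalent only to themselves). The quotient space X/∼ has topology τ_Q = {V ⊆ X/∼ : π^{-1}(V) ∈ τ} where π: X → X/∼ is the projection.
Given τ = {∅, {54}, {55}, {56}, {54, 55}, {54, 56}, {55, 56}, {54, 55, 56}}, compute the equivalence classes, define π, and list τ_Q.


X/∼ = {[54=56], [55]}; |τ_Q| = 4.

Equivalence classes: [54=56], [55].
Quotient map π: X → X/∼ sends 54 ↦ [54=56], 55 ↦ [55], 56 ↦ [54=56].
For each subset V ⊆ X/∼, compute π^{-1}(V) ⊆ X and check whether π^{-1}(V) ∈ τ. V is open in τ_Q iff π^{-1}(V) ∈ τ.
  V = {}: π^{-1}(V) = ∅ ∈ τ ✓.
  V = {[54=56]}: π^{-1}(V) = {54, 56} ∈ τ ✓.
  V = {[55]}: π^{-1}(V) = {55} ∈ τ ✓.
  V = {[54=56], [55]}: π^{-1}(V) = {54, 55, 56} ∈ τ ✓.
Open sets in the quotient: τ_Q = {{}, {[54=56]}, {[55]}, {[54=56], [55]}} (4 elements).


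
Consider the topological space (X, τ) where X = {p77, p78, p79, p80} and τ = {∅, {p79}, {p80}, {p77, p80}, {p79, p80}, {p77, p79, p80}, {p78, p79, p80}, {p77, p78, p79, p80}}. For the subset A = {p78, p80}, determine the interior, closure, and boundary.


int(A) = {p80}, cl(A) = {p77, p78, p80}, ∂A = {p77, p78}.

Closed sets in (X, τ) are complements of opens:
  closed(X, τ) = {∅, {p77}, {p78}, {p77, p78}, {p78, p79}, {p77, p78, p79}, {p77, p78, p80}, {p77, p78, p79, p80}}.
int(A) = ⋃ {U ∈ τ : U ⊆ A}. Opens contained in A: ∅, {p80}.
Taking the union of these: int(A) = {p80}.
cl(A) = ⋂ {C closed : A ⊆ C}. Closed sets containing A: {p77, p78, p80}, {p77, p78, p79, p80}.
Intersecting these: cl(A) = {p77, p78, p80}.
∂A = cl(A) ∖ int(A) = {p77, p78, p80} ∖ {p80} = {p77, p78}.


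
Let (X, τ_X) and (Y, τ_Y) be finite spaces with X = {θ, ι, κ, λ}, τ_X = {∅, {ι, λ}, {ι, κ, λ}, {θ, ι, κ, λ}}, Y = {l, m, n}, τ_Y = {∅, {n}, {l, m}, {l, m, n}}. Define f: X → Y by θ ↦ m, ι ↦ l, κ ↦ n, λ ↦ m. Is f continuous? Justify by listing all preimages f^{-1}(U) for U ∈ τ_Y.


f is NOT continuous.

Compute f^{-1}(U) for each U ∈ τ_Y:
  U = ∅: f^{-1}(U) = ∅ ∈ τ_X ✓.
  U = {n}: f^{-1}(U) = {κ} ∉ τ_X ✗.
  U = {l, m}: f^{-1}(U) = {θ, ι, λ} ∉ τ_X ✗.
  U = {l, m, n}: f^{-1}(U) = {θ, ι, κ, λ} ∈ τ_X ✓.
Found U = {n} with f^{-1}(U) = {κ} not in τ_X. Therefore f is NOT continuous.


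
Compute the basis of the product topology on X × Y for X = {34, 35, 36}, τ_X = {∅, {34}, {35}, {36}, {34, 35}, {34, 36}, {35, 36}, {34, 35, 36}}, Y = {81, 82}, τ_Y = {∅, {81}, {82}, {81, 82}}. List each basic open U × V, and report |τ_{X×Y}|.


Basis B = {∅ × ∅, {34} × {81}, {34} × {82}, {35} × {81}, {35} × {82}, {36} × {81}, {36} × {82}, {34} × {81, 82}, {34, 35} × {81}, {34, 36} × {81}, {34, 35} × {82}, {34, 36} × {82}, {35} × {81, 82}, {35, 36} × {81}, {35, 36} × {82}, {36} × {81, 82}, {34, 35, 36} × {81}, {34, 35, 36} × {82}, {34, 35} × {81, 82}, {34, 36} × {81, 82}, {35, 36} × {81, 82}, {34, 35, 36} × {81, 82}}; |τ_{X×Y}| = 64.

Enumerate products U × V with U ∈ τ_X, V ∈ τ_Y (deduplicated):
  ∅ × ∅ = {} (∅)
  {34} × {81} = {(34,81)}
  {34} × {82} = {(34,82)}
  {35} × {81} = {(35,81)}
  {35} × {82} = {(35,82)}
  {36} × {81} = {(36,81)}
  {36} × {82} = {(36,82)}
  {34} × {81, 82} = {(34,81), (34,82)}
  {34, 35} × {81} = {(34,81), (35,81)}
  {34, 36} × {81} = {(34,81), (36,81)}
  {34, 35} × {82} = {(34,82), (35,82)}
  {34, 36} × {82} = {(34,82), (36,82)}
  {35} × {81, 82} = {(35,81), (35,82)}
  {35, 36} × {81} = {(35,81), (36,81)}
  {35, 36} × {82} = {(35,82), (36,82)}
  {36} × {81, 82} = {(36,81), (36,82)}
  {34, 35, 36} × {81} = {(34,81), (35,81), (36,81)}
  {34, 35, 36} × {82} = {(34,82), (35,82), (36,82)}
  {34, 35} × {81, 82} = {(34,81), (34,82), (35,81), (35,82)}
  {34, 36} × {81, 82} = {(34,81), (34,82), (36,81), (36,82)}
  {35, 36} × {81, 82} = {(35,81), (35,82), (36,81), (36,82)}
  {34, 35, 36} × {81, 82} = {(34,81), (34,82), (35,81), (35,82), (36,81), (36,82)}
These 22 distinct sets form the basis B.
Close under arbitrary unions to get τ_{X×Y}; counting gives |τ_{X×Y}| = 64.


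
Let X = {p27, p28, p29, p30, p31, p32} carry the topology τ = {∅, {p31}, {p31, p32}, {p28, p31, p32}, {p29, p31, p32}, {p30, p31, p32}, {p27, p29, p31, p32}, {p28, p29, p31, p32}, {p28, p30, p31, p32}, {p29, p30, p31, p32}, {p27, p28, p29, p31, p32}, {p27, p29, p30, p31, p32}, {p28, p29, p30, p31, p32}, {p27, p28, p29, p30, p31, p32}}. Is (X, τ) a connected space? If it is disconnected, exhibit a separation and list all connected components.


(X, τ) is connected.

Find clopen sets (U ∈ τ with X ∖ U ∈ τ):
  U = ∅, X ∖ U = {p27, p28, p29, p30, p31, p32} — both open, so U is clopen.
  U = {p27, p28, p29, p30, p31, p32}, X ∖ U = ∅ — both open, so U is clopen.
Only trivial clopens (∅ and X) exist, so (X, τ) is connected.
Compute connected components by grouping points that agree on all clopens:
  component: {p27, p28, p29, p30, p31, p32}


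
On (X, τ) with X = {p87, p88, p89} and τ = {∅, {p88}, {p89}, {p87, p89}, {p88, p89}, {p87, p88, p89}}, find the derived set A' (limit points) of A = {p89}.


A' = {p87}

For each x ∈ X, list the open sets U ∈ τ with x ∈ U, then check whether U ∩ (A ∖ {x}) ≠ ∅ for every such U.
  x = p87: opens ∋ x are {p87, p89}, {p87, p88, p89}; each meets A ∖ {p87}, so x IS a limit point.
  x = p88: open {p88} ∋ x has {p88} ∩ (A ∖ {p88}) = ∅, so x is NOT a limit point.
  x = p89: open {p89} ∋ x has {p89} ∩ (A ∖ {p89}) = ∅, so x is NOT a limit point.
Collecting: A' = {p87}.


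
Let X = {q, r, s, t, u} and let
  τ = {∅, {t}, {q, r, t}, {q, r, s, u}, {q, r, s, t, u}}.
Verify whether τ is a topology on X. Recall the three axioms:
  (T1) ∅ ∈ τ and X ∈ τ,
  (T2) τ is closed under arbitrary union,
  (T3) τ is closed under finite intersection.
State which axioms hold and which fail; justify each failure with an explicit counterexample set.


τ is NOT a topology on X.

Axiom (T1): ∅ ∈ τ? Yes; X ∈ τ? Yes.
Axiom (T2/T3): check pairwise unions and intersections of members of τ.
Counterexample for (T3): {q, r, t} ∩ {q, r, s, u} = {q, r} ∉ τ. Therefore τ is NOT a topology.


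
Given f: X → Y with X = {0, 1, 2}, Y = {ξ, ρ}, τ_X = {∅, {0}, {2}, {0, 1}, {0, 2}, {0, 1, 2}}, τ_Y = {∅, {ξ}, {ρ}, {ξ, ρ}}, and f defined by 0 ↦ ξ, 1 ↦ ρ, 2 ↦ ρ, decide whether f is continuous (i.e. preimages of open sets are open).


f is NOT continuous.

Compute f^{-1}(U) for each U ∈ τ_Y:
  U = ∅: f^{-1}(U) = ∅ ∈ τ_X ✓.
  U = {ξ}: f^{-1}(U) = {0} ∈ τ_X ✓.
  U = {ρ}: f^{-1}(U) = {1, 2} ∉ τ_X ✗.
  U = {ξ, ρ}: f^{-1}(U) = {0, 1, 2} ∈ τ_X ✓.
Found U = {ρ} with f^{-1}(U) = {1, 2} not in τ_X. Therefore f is NOT continuous.


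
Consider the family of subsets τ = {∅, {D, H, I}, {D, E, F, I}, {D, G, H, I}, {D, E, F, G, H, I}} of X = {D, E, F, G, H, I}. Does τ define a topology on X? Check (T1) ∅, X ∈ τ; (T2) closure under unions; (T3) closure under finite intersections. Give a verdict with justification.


τ is NOT a topology on X.

Axiom (T1): ∅ ∈ τ? Yes; X ∈ τ? Yes.
Axiom (T2/T3): check pairwise unions and intersections of members of τ.
Counterexample for (T3): {D, H, I} ∩ {D, E, F, I} = {D, I} ∉ τ. Therefore τ is NOT a topology.


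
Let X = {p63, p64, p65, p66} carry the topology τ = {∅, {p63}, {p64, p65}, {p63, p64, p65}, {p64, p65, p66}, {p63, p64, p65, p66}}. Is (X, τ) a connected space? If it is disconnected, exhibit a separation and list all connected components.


(X, τ) is disconnected; components = [{p63}, {p64, p65, p66}].

Find clopen sets (U ∈ τ with X ∖ U ∈ τ):
  U = ∅, X ∖ U = {p63, p64, p65, p66} — both open, so U is clopen.
  U = {p63}, X ∖ U = {p64, p65, p66} — both open, so U is clopen.
  U = {p64, p65, p66}, X ∖ U = {p63} — both open, so U is clopen.
  U = {p63, p64, p65, p66}, X ∖ U = ∅ — both open, so U is clopen.
Nontrivial clopen(s) exist: e.g. {p63}. So (X, τ) is disconnected.
Compute connected components by grouping points that agree on all clopens:
  component: {p63}
  component: {p64, p65, p66}


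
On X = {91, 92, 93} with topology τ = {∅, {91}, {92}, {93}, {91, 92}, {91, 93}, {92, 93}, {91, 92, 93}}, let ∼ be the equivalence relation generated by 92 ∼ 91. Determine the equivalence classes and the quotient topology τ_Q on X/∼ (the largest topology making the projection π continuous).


X/∼ = {[91=92], [93]}; |τ_Q| = 4.

Equivalence classes: [91=92], [93].
Quotient map π: X → X/∼ sends 91 ↦ [91=92], 92 ↦ [91=92], 93 ↦ [93].
For each subset V ⊆ X/∼, compute π^{-1}(V) ⊆ X and check whether π^{-1}(V) ∈ τ. V is open in τ_Q iff π^{-1}(V) ∈ τ.
  V = {}: π^{-1}(V) = ∅ ∈ τ ✓.
  V = {[91=92]}: π^{-1}(V) = {91, 92} ∈ τ ✓.
  V = {[93]}: π^{-1}(V) = {93} ∈ τ ✓.
  V = {[91=92], [93]}: π^{-1}(V) = {91, 92, 93} ∈ τ ✓.
Open sets in the quotient: τ_Q = {{}, {[91=92]}, {[93]}, {[91=92], [93]}} (4 elements).


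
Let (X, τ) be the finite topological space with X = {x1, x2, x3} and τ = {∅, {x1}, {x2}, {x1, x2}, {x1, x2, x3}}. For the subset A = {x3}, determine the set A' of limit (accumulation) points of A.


A' = ∅

For each x ∈ X, list the open sets U ∈ τ with x ∈ U, then check whether U ∩ (A ∖ {x}) ≠ ∅ for every such U.
  x = x1: open {x1} ∋ x has {x1} ∩ (A ∖ {x1}) = ∅, so x is NOT a limit point.
  x = x2: open {x2} ∋ x has {x2} ∩ (A ∖ {x2}) = ∅, so x is NOT a limit point.
  x = x3: open {x1, x2, x3} ∋ x has {x1, x2, x3} ∩ (A ∖ {x3}) = ∅, so x is NOT a limit point.
Collecting: A' = ∅.


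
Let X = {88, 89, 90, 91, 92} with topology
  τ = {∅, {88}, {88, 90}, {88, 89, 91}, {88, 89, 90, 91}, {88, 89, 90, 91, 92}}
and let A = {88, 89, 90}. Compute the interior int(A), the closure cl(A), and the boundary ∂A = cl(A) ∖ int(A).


int(A) = {88, 90}, cl(A) = {88, 89, 90, 91, 92}, ∂A = {89, 91, 92}.

Closed sets in (X, τ) are complements of opens:
  closed(X, τ) = {∅, {92}, {90, 92}, {89, 91, 92}, {89, 90, 91, 92}, {88, 89, 90, 91, 92}}.
int(A) = ⋃ {U ∈ τ : U ⊆ A}. Opens contained in A: ∅, {88}, {88, 90}.
Taking the union of these: int(A) = {88, 90}.
cl(A) = ⋂ {C closed : A ⊆ C}. Closed sets containing A: {88, 89, 90, 91, 92}.
Intersecting these: cl(A) = {88, 89, 90, 91, 92}.
∂A = cl(A) ∖ int(A) = {88, 89, 90, 91, 92} ∖ {88, 90} = {89, 91, 92}.


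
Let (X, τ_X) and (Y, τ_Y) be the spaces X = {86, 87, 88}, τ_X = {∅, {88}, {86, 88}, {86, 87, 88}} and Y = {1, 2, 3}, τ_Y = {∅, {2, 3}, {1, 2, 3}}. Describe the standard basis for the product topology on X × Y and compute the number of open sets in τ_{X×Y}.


Basis B = {∅ × ∅, {88} × {2, 3}, {88} × {1, 2, 3}, {86, 88} × {2, 3}, {86, 88} × {1, 2, 3}, {86, 87, 88} × {2, 3}, {86, 87, 88} × {1, 2, 3}}; |τ_{X×Y}| = 10.

Enumerate products U × V with U ∈ τ_X, V ∈ τ_Y (deduplicated):
  ∅ × ∅ = {} (∅)
  {88} × {2, 3} = {(88,2), (88,3)}
  {88} × {1, 2, 3} = {(88,1), (88,2), (88,3)}
  {86, 88} × {2, 3} = {(86,2), (86,3), (88,2), (88,3)}
  {86, 88} × {1, 2, 3} = {(86,1), (86,2), (86,3), (88,1), (88,2), (88,3)}
  {86, 87, 88} × {2, 3} = {(86,2), (86,3), (87,2), (87,3), (88,2), (88,3)}
  {86, 87, 88} × {1, 2, 3} = {(86,1), (86,2), (86,3), (87,1), (87,2), (87,3), (88,1), (88,2), (88,3)}
These 7 distinct sets form the basis B.
Close under arbitrary unions to get τ_{X×Y}; counting gives |τ_{X×Y}| = 10.


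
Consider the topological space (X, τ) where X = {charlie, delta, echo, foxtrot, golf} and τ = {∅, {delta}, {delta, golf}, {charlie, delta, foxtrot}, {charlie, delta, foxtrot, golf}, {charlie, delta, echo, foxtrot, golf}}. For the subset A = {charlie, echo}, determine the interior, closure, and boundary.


int(A) = ∅, cl(A) = {charlie, echo, foxtrot}, ∂A = {charlie, echo, foxtrot}.

Closed sets in (X, τ) are complements of opens:
  closed(X, τ) = {∅, {echo}, {echo, golf}, {charlie, echo, foxtrot}, {charlie, echo, foxtrot, golf}, {charlie, delta, echo, foxtrot, golf}}.
int(A) = ⋃ {U ∈ τ : U ⊆ A}. Opens contained in A: ∅.
Taking the union of these: int(A) = ∅.
cl(A) = ⋂ {C closed : A ⊆ C}. Closed sets containing A: {charlie, echo, foxtrot}, {charlie, echo, foxtrot, golf}, {charlie, delta, echo, foxtrot, golf}.
Intersecting these: cl(A) = {charlie, echo, foxtrot}.
∂A = cl(A) ∖ int(A) = {charlie, echo, foxtrot} ∖ ∅ = {charlie, echo, foxtrot}.


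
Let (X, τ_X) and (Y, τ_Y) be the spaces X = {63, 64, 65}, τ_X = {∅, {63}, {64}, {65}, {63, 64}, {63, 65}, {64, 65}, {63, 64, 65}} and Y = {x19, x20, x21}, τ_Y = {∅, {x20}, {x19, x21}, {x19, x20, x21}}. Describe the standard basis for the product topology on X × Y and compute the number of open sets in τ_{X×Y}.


Basis B = {∅ × ∅, {63} × {x20}, {64} × {x20}, {65} × {x20}, {63} × {x19, x21}, {63, 64} × {x20}, {63, 65} × {x20}, {64} × {x19, x21}, {64, 65} × {x20}, {65} × {x19, x21}, {63} × {x19, x20, x21}, {63, 64, 65} × {x20}, {64} × {x19, x20, x21}, {65} × {x19, x20, x21}, {63, 64} × {x19, x21}, {63, 65} × {x19, x21}, {64, 65} × {x19, x21}, {63, 64} × {x19, x20, x21}, {63, 65} × {x19, x20, x21}, {63, 64, 65} × {x19, x21}, {64, 65} × {x19, x20, x21}, {63, 64, 65} × {x19, x20, x21}}; |τ_{X×Y}| = 64.

Enumerate products U × V with U ∈ τ_X, V ∈ τ_Y (deduplicated):
  ∅ × ∅ = {} (∅)
  {63} × {x20} = {(63,x20)}
  {64} × {x20} = {(64,x20)}
  {65} × {x20} = {(65,x20)}
  {63} × {x19, x21} = {(63,x19), (63,x21)}
  {63, 64} × {x20} = {(63,x20), (64,x20)}
  {63, 65} × {x20} = {(63,x20), (65,x20)}
  {64} × {x19, x21} = {(64,x19), (64,x21)}
  {64, 65} × {x20} = {(64,x20), (65,x20)}
  {65} × {x19, x21} = {(65,x19), (65,x21)}
  {63} × {x19, x20, x21} = {(63,x19), (63,x20), (63,x21)}
  {63, 64, 65} × {x20} = {(63,x20), (64,x20), (65,x20)}
  {64} × {x19, x20, x21} = {(64,x19), (64,x20), (64,x21)}
  {65} × {x19, x20, x21} = {(65,x19), (65,x20), (65,x21)}
  {63, 64} × {x19, x21} = {(63,x19), (63,x21), (64,x19), (64,x21)}
  {63, 65} × {x19, x21} = {(63,x19), (63,x21), (65,x19), (65,x21)}
  {64, 65} × {x19, x21} = {(64,x19), (64,x21), (65,x19), (65,x21)}
  {63, 64} × {x19, x20, x21} = {(63,x19), (63,x20), (63,x21), (64,x19), (64,x20), (64,x21)}
  {63, 65} × {x19, x20, x21} = {(63,x19), (63,x20), (63,x21), (65,x19), (65,x20), (65,x21)}
  {63, 64, 65} × {x19, x21} = {(63,x19), (63,x21), (64,x19), (64,x21), (65,x19), (65,x21)}
  {64, 65} × {x19, x20, x21} = {(64,x19), (64,x20), (64,x21), (65,x19), (65,x20), (65,x21)}
  {63, 64, 65} × {x19, x20, x21} = {(63,x19), (63,x20), (63,x21), (64,x19), (64,x20), (64,x21), (65,x19), (65,x20), (65,x21)}
These 22 distinct sets form the basis B.
Close under arbitrary unions to get τ_{X×Y}; counting gives |τ_{X×Y}| = 64.


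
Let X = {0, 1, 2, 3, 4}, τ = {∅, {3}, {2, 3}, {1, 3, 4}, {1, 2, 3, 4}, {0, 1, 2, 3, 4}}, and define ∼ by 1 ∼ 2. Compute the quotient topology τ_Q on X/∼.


X/∼ = {[0], [1=2], [3], [4]}; |τ_Q| = 4.

Equivalence classes: [0], [1=2], [3], [4].
Quotient map π: X → X/∼ sends 0 ↦ [0], 1 ↦ [1=2], 2 ↦ [1=2], 3 ↦ [3], 4 ↦ [4].
For each subset V ⊆ X/∼, compute π^{-1}(V) ⊆ X and check whether π^{-1}(V) ∈ τ. V is open in τ_Q iff π^{-1}(V) ∈ τ.
  V = {}: π^{-1}(V) = ∅ ∈ τ ✓.
  V = {[0]}: π^{-1}(V) = {0} ∉ τ ✗.
  V = {[1=2]}: π^{-1}(V) = {1, 2} ∉ τ ✗.
  V = {[0], [1=2]}: π^{-1}(V) = {0, 1, 2} ∉ τ ✗.
  V = {[3]}: π^{-1}(V) = {3} ∈ τ ✓.
  V = {[0], [3]}: π^{-1}(V) = {0, 3} ∉ τ ✗.
  V = {[1=2], [3]}: π^{-1}(V) = {1, 2, 3} ∉ τ ✗.
  V = {[0], [1=2], [3]}: π^{-1}(V) = {0, 1, 2, 3} ∉ τ ✗.
  V = {[4]}: π^{-1}(V) = {4} ∉ τ ✗.
  V = {[0], [4]}: π^{-1}(V) = {0, 4} ∉ τ ✗.
  V = {[1=2], [4]}: π^{-1}(V) = {1, 2, 4} ∉ τ ✗.
  V = {[0], [1=2], [4]}: π^{-1}(V) = {0, 1, 2, 4} ∉ τ ✗.
  V = {[3], [4]}: π^{-1}(V) = {3, 4} ∉ τ ✗.
  V = {[0], [3], [4]}: π^{-1}(V) = {0, 3, 4} ∉ τ ✗.
  V = {[1=2], [3], [4]}: π^{-1}(V) = {1, 2, 3, 4} ∈ τ ✓.
  V = {[0], [1=2], [3], [4]}: π^{-1}(V) = {0, 1, 2, 3, 4} ∈ τ ✓.
Open sets in the quotient: τ_Q = {{}, {[3]}, {[1=2], [3], [4]}, {[0], [1=2], [3], [4]}} (4 elements).


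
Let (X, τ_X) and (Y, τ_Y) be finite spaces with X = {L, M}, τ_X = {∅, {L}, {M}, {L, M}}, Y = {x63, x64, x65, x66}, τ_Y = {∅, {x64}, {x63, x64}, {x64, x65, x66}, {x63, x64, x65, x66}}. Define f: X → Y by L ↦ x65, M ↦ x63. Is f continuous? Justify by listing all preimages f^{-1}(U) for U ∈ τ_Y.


f IS continuous.

Compute f^{-1}(U) for each U ∈ τ_Y:
  U = ∅: f^{-1}(U) = ∅ ∈ τ_X ✓.
  U = {x64}: f^{-1}(U) = ∅ ∈ τ_X ✓.
  U = {x63, x64}: f^{-1}(U) = {M} ∈ τ_X ✓.
  U = {x64, x65, x66}: f^{-1}(U) = {L} ∈ τ_X ✓.
  U = {x63, x64, x65, x66}: f^{-1}(U) = {L, M} ∈ τ_X ✓.
Every preimage lies in τ_X, so f IS continuous.


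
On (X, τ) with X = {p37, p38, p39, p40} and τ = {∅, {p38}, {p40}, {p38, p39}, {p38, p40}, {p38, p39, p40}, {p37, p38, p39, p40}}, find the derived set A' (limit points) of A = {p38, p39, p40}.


A' = {p37, p39}

For each x ∈ X, list the open sets U ∈ τ with x ∈ U, then check whether U ∩ (A ∖ {x}) ≠ ∅ for every such U.
  x = p37: opens ∋ x are {p37, p38, p39, p40}; each meets A ∖ {p37}, so x IS a limit point.
  x = p38: open {p38} ∋ x has {p38} ∩ (A ∖ {p38}) = ∅, so x is NOT a limit point.
  x = p39: opens ∋ x are {p38, p39}, {p38, p39, p40}, {p37, p38, p39, p40}; each meets A ∖ {p39}, so x IS a limit point.
  x = p40: open {p40} ∋ x has {p40} ∩ (A ∖ {p40}) = ∅, so x is NOT a limit point.
Collecting: A' = {p37, p39}.
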